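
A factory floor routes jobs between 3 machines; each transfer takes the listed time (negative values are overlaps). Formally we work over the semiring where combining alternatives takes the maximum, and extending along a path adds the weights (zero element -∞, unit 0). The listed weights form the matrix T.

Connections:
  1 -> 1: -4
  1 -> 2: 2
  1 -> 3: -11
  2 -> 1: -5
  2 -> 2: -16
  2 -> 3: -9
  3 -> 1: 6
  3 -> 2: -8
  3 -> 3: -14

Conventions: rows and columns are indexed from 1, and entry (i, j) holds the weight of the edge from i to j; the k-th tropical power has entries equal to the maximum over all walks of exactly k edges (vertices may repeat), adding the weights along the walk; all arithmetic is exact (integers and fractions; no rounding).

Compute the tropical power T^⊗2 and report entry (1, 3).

T^⊗2:
  [-3, -2, -7]
  [-3, -3, -16]
  [2, 8, -5]
Key observation: the optimum is the walk 1->2->3, with weight 2 + (-9) = -7.
Optimal value attained by: walk 1->2->3.
Answer: (T^⊗2)[1][3] = -7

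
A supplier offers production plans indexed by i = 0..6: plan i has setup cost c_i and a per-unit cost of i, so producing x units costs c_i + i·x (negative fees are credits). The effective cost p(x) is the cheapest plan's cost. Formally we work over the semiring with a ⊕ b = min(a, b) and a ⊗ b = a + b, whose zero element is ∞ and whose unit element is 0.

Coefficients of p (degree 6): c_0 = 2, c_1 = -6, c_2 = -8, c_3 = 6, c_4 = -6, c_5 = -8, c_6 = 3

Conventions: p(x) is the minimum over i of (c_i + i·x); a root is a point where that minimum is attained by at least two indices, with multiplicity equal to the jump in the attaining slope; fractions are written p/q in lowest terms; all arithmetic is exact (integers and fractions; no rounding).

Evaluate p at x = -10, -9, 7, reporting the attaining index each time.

p(-10) = min(2+0·(-10)=2, -6+1·(-10)=-16, -8+2·(-10)=-28, 6+3·(-10)=-24, -6+4·(-10)=-46, -8+5·(-10)=-58, 3+6·(-10)=-57) = -58 (attained by i=5)
p(-9) = min(2+0·(-9)=2, -6+1·(-9)=-15, -8+2·(-9)=-26, 6+3·(-9)=-21, -6+4·(-9)=-42, -8+5·(-9)=-53, 3+6·(-9)=-51) = -53 (attained by i=5)
p(7) = min(2+0·7=2, -6+1·7=1, -8+2·7=6, 6+3·7=27, -6+4·7=22, -8+5·7=27, 3+6·7=45) = 1 (attained by i=1)
Answer: p(-10) = -58; p(-9) = -53; p(7) = 1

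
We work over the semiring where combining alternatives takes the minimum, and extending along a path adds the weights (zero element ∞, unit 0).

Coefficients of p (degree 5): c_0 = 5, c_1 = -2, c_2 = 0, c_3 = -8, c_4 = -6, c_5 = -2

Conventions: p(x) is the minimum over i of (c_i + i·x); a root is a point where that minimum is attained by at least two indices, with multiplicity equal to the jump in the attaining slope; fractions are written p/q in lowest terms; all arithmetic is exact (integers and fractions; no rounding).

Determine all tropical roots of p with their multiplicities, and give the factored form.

hull edge (i=0, c=5) to (i=1, c=-2): slope -7, span 1
hull edge (i=1, c=-2) to (i=3, c=-8): slope -3, span 2
hull edge (i=3, c=-8) to (i=4, c=-6): slope 2, span 1
hull edge (i=4, c=-6) to (i=5, c=-2): slope 4, span 1
Factored form: p(x) = -2 ⊗ (x ⊕ (-4)) ⊗ (x ⊕ (-2)) ⊗ (x ⊕ 3) ⊗ (x ⊕ 3) ⊗ (x ⊕ 7)
Answer: roots = -4 (mult 1), -2 (mult 1), 3 (mult 2), 7 (mult 1)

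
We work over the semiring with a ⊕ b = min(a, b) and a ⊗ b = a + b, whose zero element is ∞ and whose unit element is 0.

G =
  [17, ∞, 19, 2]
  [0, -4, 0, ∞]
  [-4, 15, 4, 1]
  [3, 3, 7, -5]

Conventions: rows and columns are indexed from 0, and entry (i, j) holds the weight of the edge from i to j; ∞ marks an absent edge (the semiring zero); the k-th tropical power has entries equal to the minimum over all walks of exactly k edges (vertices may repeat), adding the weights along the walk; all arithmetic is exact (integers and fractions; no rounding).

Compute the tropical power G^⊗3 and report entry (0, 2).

G^⊗2:
  [5, 5, 9, -3]
  [-4, -8, -4, 1]
  [0, 4, 8, -4]
  [-2, -2, 2, -10]
G^⊗3:
  [0, 0, 4, -8]
  [-8, -12, -8, -4]
  [-1, -1, 3, -9]
  [-7, -7, -3, -15]
Key observation: the optimum is the walk 0->3->3->2, with weight 2 + (-5) + 7 = 4.
Optimal value attained by: walk 0->3->3->2.
Answer: (G^⊗3)[0][2] = 4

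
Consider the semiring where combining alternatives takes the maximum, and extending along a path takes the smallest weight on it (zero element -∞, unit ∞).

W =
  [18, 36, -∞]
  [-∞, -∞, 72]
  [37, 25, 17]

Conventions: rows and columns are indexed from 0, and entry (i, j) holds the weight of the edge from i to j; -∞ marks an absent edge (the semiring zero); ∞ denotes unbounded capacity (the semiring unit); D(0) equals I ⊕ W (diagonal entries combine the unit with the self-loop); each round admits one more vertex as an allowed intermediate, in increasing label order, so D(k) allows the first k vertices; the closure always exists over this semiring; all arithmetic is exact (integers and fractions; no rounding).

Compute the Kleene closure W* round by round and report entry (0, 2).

D(0):
  [∞, 36, -∞]
  [-∞, ∞, 72]
  [37, 25, ∞]
D(1):
  [∞, 36, -∞]
  [-∞, ∞, 72]
  [37, 36, ∞]
D(2):
  [∞, 36, 36]
  [-∞, ∞, 72]
  [37, 36, ∞]
D(3):
  [∞, 36, 36]
  [37, ∞, 72]
  [37, 36, ∞]
Answer: W*[0][2] = 36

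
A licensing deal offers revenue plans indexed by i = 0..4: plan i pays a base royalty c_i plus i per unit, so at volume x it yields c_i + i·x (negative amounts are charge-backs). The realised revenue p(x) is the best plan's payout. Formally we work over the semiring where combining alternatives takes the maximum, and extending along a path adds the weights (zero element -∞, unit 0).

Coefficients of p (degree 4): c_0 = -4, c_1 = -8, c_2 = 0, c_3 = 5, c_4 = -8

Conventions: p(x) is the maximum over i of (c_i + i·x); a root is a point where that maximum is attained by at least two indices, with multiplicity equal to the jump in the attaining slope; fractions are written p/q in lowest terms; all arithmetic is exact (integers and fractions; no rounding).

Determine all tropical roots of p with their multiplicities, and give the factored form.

hull edge (i=0, c=-4) to (i=3, c=5): slope 3, span 3
hull edge (i=3, c=5) to (i=4, c=-8): slope -13, span 1
Factored form: p(x) = -8 ⊗ (x ⊕ (-3)) ⊗ (x ⊕ (-3)) ⊗ (x ⊕ (-3)) ⊗ (x ⊕ 13)
Answer: roots = -3 (mult 3), 13 (mult 1)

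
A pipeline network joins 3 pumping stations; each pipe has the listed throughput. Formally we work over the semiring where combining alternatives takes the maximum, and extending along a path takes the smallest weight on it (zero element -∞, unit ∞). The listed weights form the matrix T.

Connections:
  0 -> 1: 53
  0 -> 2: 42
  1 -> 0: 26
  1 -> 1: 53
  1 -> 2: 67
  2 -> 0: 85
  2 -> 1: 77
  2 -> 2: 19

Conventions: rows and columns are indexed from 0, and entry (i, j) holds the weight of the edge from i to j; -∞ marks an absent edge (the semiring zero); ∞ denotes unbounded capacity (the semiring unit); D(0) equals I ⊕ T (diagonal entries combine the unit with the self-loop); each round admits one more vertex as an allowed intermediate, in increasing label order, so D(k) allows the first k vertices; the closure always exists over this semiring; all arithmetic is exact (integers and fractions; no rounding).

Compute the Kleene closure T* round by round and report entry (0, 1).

D(0):
  [∞, 53, 42]
  [26, ∞, 67]
  [85, 77, ∞]
D(1):
  [∞, 53, 42]
  [26, ∞, 67]
  [85, 77, ∞]
D(2):
  [∞, 53, 53]
  [26, ∞, 67]
  [85, 77, ∞]
D(3):
  [∞, 53, 53]
  [67, ∞, 67]
  [85, 77, ∞]
Answer: T*[0][1] = 53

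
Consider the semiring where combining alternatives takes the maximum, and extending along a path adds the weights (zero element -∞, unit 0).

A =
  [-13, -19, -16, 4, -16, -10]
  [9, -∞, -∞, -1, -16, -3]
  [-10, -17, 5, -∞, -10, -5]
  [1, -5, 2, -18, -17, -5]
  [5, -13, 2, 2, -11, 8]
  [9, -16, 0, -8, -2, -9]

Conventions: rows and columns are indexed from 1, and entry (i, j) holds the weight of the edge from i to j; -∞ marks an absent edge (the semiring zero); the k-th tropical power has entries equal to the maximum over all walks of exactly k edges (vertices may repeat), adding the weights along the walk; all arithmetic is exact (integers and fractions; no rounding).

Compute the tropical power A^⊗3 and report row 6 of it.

A^⊗2:
  [5, -1, 6, -9, -12, -1]
  [6, -6, 1, 13, -5, -1]
  [4, -12, 10, -6, -5, 0]
  [4, -15, 7, 5, -7, -3]
  [17, -3, 8, 9, 6, -1]
  [3, -10, 5, 13, -7, 6]
A^⊗3:
  [8, -11, 11, 9, -3, 1]
  [14, 8, 15, 10, -3, 8]
  [9, -7, 15, 8, 0, 5]
  [6, 0, 12, 8, -3, 2]
  [11, 4, 13, 21, 1, 14]
  [15, 8, 15, 7, 4, 8]
Answer: row 6 of A^⊗3 = [15, 8, 15, 7, 4, 8]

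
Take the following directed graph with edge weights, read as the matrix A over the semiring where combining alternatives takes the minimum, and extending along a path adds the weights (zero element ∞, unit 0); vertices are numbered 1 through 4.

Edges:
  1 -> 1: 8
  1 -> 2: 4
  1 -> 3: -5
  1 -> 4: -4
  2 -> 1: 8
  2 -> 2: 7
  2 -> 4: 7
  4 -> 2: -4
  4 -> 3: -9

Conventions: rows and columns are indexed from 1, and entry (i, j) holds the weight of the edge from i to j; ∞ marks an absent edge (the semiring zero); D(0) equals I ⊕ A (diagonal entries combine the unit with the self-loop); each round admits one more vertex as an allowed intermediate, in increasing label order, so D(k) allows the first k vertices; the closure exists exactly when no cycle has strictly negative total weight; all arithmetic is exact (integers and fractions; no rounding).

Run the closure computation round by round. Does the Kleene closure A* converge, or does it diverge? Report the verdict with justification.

D(0):
  [0, 4, -5, -4]
  [8, 0, ∞, 7]
  [∞, ∞, 0, ∞]
  [∞, -4, -9, 0]
D(1):
  [0, 4, -5, -4]
  [8, 0, 3, 4]
  [∞, ∞, 0, ∞]
  [∞, -4, -9, 0]
D(2):
  [0, 4, -5, -4]
  [8, 0, 3, 4]
  [∞, ∞, 0, ∞]
  [4, -4, -9, 0]
D(3):
  [0, 4, -5, -4]
  [8, 0, 3, 4]
  [∞, ∞, 0, ∞]
  [4, -4, -9, 0]
D(4):
  [0, -8, -13, -4]
  [8, 0, -5, 4]
  [∞, ∞, 0, ∞]
  [4, -4, -9, 0]
Key observation: every diagonal entry stays at the unit through all rounds, so no improving cycle exists.
Answer: CONVERGES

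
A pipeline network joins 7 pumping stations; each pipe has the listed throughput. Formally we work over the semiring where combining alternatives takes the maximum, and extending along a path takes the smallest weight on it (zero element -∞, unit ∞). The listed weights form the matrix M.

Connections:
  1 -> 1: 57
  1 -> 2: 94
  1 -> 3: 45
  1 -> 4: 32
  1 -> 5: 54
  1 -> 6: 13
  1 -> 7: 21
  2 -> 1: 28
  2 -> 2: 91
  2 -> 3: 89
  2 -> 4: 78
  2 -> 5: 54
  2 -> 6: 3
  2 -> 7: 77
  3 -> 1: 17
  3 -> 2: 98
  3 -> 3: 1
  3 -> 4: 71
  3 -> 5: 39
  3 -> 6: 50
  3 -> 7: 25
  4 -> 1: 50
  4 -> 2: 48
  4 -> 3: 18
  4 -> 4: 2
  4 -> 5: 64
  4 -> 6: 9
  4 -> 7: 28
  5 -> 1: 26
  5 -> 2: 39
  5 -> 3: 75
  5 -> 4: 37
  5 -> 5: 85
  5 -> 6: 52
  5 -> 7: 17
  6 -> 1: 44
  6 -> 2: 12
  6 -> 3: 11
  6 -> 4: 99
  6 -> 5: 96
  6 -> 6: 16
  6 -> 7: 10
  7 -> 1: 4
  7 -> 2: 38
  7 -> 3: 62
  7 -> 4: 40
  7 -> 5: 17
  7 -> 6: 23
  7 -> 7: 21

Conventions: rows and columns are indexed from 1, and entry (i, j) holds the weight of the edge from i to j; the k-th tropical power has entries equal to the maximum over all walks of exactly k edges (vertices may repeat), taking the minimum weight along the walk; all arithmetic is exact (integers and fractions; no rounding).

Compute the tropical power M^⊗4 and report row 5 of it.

M^⊗2:
  [57, 91, 89, 78, 54, 52, 77]
  [50, 91, 89, 78, 64, 52, 77]
  [50, 91, 89, 78, 64, 39, 77]
  [50, 50, 64, 48, 64, 52, 48]
  [44, 75, 75, 71, 85, 52, 39]
  [50, 48, 75, 37, 85, 52, 28]
  [40, 62, 38, 62, 40, 50, 38]
M^⊗3:
  [57, 91, 89, 78, 64, 52, 77]
  [50, 91, 89, 78, 64, 52, 77]
  [50, 91, 89, 78, 64, 52, 77]
  [50, 64, 64, 64, 64, 52, 50]
  [50, 75, 75, 75, 85, 52, 75]
  [50, 75, 75, 71, 85, 52, 48]
  [50, 62, 62, 62, 62, 40, 62]
M^⊗4:
  [57, 91, 89, 78, 64, 52, 77]
  [50, 91, 89, 78, 64, 52, 77]
  [50, 91, 89, 78, 64, 52, 77]
  [50, 64, 64, 64, 64, 52, 64]
  [50, 75, 75, 75, 85, 52, 75]
  [50, 75, 75, 75, 85, 52, 75]
  [50, 62, 62, 62, 62, 52, 62]
Answer: row 5 of M^⊗4 = [50, 75, 75, 75, 85, 52, 75]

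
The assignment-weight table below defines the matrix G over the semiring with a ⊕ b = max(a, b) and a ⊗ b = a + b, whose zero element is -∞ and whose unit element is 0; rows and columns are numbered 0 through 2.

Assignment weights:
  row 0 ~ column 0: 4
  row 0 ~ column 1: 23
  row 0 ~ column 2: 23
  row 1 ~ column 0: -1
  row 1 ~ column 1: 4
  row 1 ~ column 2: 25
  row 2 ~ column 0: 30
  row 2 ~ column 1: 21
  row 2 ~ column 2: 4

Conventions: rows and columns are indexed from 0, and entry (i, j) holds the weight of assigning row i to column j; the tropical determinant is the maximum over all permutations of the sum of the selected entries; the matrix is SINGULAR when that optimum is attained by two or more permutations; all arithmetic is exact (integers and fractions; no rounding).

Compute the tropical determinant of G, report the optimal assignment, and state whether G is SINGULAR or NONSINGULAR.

σ = (0, 1, 2): 4 + 4 + 4 = 12
σ = (0, 2, 1): 4 + 25 + 21 = 50
σ = (1, 0, 2): 23 + (-1) + 4 = 26
σ = (1, 2, 0): 23 + 25 + 30 = 78
σ = (2, 0, 1): 23 + (-1) + 21 = 43
σ = (2, 1, 0): 23 + 4 + 30 = 57
Optimal value attained by: σ = (1, 2, 0).
Answer: det⊕(G) = 78; verdict: NONSINGULAR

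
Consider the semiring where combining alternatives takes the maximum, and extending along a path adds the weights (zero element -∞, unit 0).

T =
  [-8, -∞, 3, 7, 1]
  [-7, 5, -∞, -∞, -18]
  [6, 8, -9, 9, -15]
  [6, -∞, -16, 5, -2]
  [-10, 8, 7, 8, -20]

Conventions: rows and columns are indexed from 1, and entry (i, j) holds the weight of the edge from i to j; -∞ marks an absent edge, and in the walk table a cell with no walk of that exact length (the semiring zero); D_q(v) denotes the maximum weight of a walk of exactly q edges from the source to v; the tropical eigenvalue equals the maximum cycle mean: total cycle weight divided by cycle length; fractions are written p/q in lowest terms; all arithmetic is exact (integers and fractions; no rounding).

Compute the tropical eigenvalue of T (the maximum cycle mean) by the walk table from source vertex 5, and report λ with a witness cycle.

q=0: [-∞, -∞, -∞, -∞, 0]
q=1: [-10, 8, 7, 8, -20]
q=2: [14, 15, -2, 16, 6]
q=3: [22, 20, 17, 21, 15]
q=4: [27, 25, 25, 29, 23]
q=5: [35, 33, 30, 34, 28]
Optimal cycle mean attained by: cycle 1->4->1, total 7 + 6, length 2.
Answer: λ = 13/2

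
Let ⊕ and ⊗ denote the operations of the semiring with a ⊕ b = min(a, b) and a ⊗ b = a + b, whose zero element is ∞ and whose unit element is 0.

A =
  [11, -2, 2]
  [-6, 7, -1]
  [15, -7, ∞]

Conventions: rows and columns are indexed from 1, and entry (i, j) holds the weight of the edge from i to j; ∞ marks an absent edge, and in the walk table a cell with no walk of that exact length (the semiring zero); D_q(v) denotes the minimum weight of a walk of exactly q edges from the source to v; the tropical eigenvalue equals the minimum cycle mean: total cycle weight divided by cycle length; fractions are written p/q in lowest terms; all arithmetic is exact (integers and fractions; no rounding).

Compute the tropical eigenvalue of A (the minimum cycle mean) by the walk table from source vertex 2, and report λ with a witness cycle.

q=0: [∞, 0, ∞]
q=1: [-6, 7, -1]
q=2: [1, -8, -4]
q=3: [-14, -11, -9]
Optimal cycle mean attained by: cycle 1->2->1, total (-2) + (-6), length 2.
Answer: λ = -4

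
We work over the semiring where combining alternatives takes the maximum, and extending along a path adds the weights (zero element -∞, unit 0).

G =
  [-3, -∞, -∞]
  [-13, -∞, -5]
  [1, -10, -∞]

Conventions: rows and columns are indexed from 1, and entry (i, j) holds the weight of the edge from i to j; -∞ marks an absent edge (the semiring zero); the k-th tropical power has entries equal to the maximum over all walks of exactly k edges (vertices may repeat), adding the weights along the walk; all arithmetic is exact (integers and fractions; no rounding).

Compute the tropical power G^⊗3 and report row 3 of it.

G^⊗2:
  [-6, -∞, -∞]
  [-4, -15, -∞]
  [-2, -∞, -15]
G^⊗3:
  [-9, -∞, -∞]
  [-7, -∞, -20]
  [-5, -25, -∞]
Answer: row 3 of G^⊗3 = [-5, -25, -∞]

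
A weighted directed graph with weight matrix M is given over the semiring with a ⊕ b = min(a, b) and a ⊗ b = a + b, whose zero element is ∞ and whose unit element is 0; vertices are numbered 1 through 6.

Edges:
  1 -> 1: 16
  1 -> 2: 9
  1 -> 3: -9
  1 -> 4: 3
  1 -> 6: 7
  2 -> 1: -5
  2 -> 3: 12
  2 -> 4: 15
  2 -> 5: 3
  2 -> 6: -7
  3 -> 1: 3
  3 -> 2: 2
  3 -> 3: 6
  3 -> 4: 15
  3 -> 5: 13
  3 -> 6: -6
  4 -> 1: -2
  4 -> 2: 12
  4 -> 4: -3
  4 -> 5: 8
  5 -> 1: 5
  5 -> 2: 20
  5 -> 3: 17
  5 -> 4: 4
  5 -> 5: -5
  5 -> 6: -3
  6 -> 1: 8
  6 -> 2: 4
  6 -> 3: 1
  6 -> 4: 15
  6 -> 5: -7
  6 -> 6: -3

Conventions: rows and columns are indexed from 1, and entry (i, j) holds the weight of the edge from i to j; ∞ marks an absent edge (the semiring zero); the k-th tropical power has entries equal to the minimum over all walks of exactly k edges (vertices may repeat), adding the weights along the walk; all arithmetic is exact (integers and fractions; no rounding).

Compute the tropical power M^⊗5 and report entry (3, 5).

M^⊗2:
  [-6, -7, -3, 0, 0, -15]
  [1, -3, -14, -2, -14, -10]
  [-3, -2, -6, 6, -13, -9]
  [-5, 7, -11, -6, 3, 5]
  [0, 1, -4, -1, -10, -8]
  [-2, 1, -2, -3, -12, -10]
M^⊗3:
  [-12, -11, -15, -3, -22, -18]
  [-11, -12, -9, -10, -19, -20]
  [-8, -5, -12, -9, -18, -16]
  [-8, -9, -14, -9, -2, -17]
  [-5, -4, -9, -6, -15, -13]
  [-7, -6, -11, -8, -17, -15]
M^⊗4:
  [-17, -14, -21, -18, -27, -25]
  [-17, -16, -20, -15, -27, -23]
  [-13, -12, -17, -14, -23, -21]
  [-14, -13, -17, -12, -24, -20]
  [-10, -9, -14, -11, -20, -18]
  [-12, -11, -16, -13, -22, -20]
M^⊗5:
  [-22, -21, -26, -23, -32, -30]
  [-22, -19, -26, -23, -32, -30]
  [-18, -17, -22, -19, -28, -26]
  [-19, -16, -23, -20, -29, -27]
  [-15, -14, -19, -16, -25, -23]
  [-17, -16, -21, -18, -27, -25]
Key observation: the optimum is the walk 3->6->5->5->5->5, with weight (-6) + (-7) + (-5) + (-5) + (-5) = -28.
Optimal value attained by: walk 3->6->5->5->5->5.
Answer: (M^⊗5)[3][5] = -28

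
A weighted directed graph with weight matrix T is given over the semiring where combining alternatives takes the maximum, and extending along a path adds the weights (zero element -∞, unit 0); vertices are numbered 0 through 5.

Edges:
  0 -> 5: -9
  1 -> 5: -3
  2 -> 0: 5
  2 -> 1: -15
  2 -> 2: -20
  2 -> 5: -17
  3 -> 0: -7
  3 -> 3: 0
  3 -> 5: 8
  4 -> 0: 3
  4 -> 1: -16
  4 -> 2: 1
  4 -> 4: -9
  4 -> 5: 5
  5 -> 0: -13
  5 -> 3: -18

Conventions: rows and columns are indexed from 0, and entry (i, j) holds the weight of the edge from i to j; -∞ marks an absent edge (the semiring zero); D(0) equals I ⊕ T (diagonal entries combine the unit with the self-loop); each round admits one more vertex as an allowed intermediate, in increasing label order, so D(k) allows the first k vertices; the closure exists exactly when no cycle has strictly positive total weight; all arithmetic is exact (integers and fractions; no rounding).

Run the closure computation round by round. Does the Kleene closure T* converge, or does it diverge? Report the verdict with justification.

D(0):
  [0, -∞, -∞, -∞, -∞, -9]
  [-∞, 0, -∞, -∞, -∞, -3]
  [5, -15, 0, -∞, -∞, -17]
  [-7, -∞, -∞, 0, -∞, 8]
  [3, -16, 1, -∞, 0, 5]
  [-13, -∞, -∞, -18, -∞, 0]
D(1):
  [0, -∞, -∞, -∞, -∞, -9]
  [-∞, 0, -∞, -∞, -∞, -3]
  [5, -15, 0, -∞, -∞, -4]
  [-7, -∞, -∞, 0, -∞, 8]
  [3, -16, 1, -∞, 0, 5]
  [-13, -∞, -∞, -18, -∞, 0]
D(2):
  [0, -∞, -∞, -∞, -∞, -9]
  [-∞, 0, -∞, -∞, -∞, -3]
  [5, -15, 0, -∞, -∞, -4]
  [-7, -∞, -∞, 0, -∞, 8]
  [3, -16, 1, -∞, 0, 5]
  [-13, -∞, -∞, -18, -∞, 0]
D(3):
  [0, -∞, -∞, -∞, -∞, -9]
  [-∞, 0, -∞, -∞, -∞, -3]
  [5, -15, 0, -∞, -∞, -4]
  [-7, -∞, -∞, 0, -∞, 8]
  [6, -14, 1, -∞, 0, 5]
  [-13, -∞, -∞, -18, -∞, 0]
D(4):
  [0, -∞, -∞, -∞, -∞, -9]
  [-∞, 0, -∞, -∞, -∞, -3]
  [5, -15, 0, -∞, -∞, -4]
  [-7, -∞, -∞, 0, -∞, 8]
  [6, -14, 1, -∞, 0, 5]
  [-13, -∞, -∞, -18, -∞, 0]
D(5):
  [0, -∞, -∞, -∞, -∞, -9]
  [-∞, 0, -∞, -∞, -∞, -3]
  [5, -15, 0, -∞, -∞, -4]
  [-7, -∞, -∞, 0, -∞, 8]
  [6, -14, 1, -∞, 0, 5]
  [-13, -∞, -∞, -18, -∞, 0]
D(6):
  [0, -∞, -∞, -27, -∞, -9]
  [-16, 0, -∞, -21, -∞, -3]
  [5, -15, 0, -22, -∞, -4]
  [-5, -∞, -∞, 0, -∞, 8]
  [6, -14, 1, -13, 0, 5]
  [-13, -∞, -∞, -18, -∞, 0]
Key observation: every diagonal entry stays at the unit through all rounds, so no improving cycle exists.
Answer: CONVERGES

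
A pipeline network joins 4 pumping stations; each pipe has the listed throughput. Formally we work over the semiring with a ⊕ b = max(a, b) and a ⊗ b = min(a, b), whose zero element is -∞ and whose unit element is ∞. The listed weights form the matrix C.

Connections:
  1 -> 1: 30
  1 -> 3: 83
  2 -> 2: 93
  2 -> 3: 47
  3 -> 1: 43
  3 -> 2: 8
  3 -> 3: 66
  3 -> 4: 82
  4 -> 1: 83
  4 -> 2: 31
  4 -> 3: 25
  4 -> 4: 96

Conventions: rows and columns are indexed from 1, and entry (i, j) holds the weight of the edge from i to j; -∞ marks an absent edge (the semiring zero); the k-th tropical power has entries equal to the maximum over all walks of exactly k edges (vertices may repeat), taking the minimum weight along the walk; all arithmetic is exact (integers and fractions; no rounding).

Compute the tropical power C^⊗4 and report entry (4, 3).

C^⊗2:
  [43, 8, 66, 82]
  [43, 93, 47, 47]
  [82, 31, 66, 82]
  [83, 31, 83, 96]
C^⊗3:
  [82, 31, 66, 82]
  [47, 93, 47, 47]
  [82, 31, 82, 82]
  [83, 31, 83, 96]
C^⊗4:
  [82, 31, 82, 82]
  [47, 93, 47, 47]
  [82, 31, 82, 82]
  [83, 31, 83, 96]
Key observation: the optimum is the walk 4->4->4->1->3, with weight 96 min 96 min 83 min 83 = 83.
Optimal value attained by: walk 4->4->4->1->3.
Answer: (C^⊗4)[4][3] = 83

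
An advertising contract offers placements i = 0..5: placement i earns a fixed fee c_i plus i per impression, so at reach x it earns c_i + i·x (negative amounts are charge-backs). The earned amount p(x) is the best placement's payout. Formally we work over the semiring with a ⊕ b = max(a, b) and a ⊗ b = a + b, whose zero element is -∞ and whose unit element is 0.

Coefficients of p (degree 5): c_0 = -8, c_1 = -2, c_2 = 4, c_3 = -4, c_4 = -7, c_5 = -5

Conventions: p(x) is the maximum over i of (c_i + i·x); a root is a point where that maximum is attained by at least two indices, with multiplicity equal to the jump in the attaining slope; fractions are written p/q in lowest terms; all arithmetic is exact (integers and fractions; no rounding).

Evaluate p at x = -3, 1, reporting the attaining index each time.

p(-3) = max(-8+0·(-3)=-8, -2+1·(-3)=-5, 4+2·(-3)=-2, -4+3·(-3)=-13, -7+4·(-3)=-19, -5+5·(-3)=-20) = -2 (attained by i=2)
p(1) = max(-8+0·1=-8, -2+1·1=-1, 4+2·1=6, -4+3·1=-1, -7+4·1=-3, -5+5·1=0) = 6 (attained by i=2)
Answer: p(-3) = -2; p(1) = 6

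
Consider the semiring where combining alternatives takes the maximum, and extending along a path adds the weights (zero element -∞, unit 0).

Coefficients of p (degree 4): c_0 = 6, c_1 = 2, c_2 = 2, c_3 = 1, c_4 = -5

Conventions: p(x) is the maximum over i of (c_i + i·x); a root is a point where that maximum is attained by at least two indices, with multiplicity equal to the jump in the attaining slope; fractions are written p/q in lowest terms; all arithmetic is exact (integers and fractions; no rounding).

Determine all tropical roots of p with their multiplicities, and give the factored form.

hull edge (i=0, c=6) to (i=3, c=1): slope -5/3, span 3
hull edge (i=3, c=1) to (i=4, c=-5): slope -6, span 1
Factored form: p(x) = -5 ⊗ (x ⊕ 5/3) ⊗ (x ⊕ 5/3) ⊗ (x ⊕ 5/3) ⊗ (x ⊕ 6)
Answer: roots = 5/3 (mult 3), 6 (mult 1)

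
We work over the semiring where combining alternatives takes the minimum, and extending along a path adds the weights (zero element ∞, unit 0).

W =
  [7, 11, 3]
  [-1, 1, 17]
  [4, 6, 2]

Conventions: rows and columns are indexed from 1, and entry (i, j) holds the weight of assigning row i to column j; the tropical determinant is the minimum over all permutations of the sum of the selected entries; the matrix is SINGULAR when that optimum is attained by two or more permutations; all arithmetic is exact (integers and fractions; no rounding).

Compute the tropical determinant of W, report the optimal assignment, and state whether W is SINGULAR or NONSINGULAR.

σ = (1, 2, 3): 7 + 1 + 2 = 10
σ = (1, 3, 2): 7 + 17 + 6 = 30
σ = (2, 1, 3): 11 + (-1) + 2 = 12
σ = (2, 3, 1): 11 + 17 + 4 = 32
σ = (3, 1, 2): 3 + (-1) + 6 = 8
σ = (3, 2, 1): 3 + 1 + 4 = 8
Optimal value attained by: σ = (3, 1, 2).
Answer: det⊕(W) = 8; verdict: SINGULAR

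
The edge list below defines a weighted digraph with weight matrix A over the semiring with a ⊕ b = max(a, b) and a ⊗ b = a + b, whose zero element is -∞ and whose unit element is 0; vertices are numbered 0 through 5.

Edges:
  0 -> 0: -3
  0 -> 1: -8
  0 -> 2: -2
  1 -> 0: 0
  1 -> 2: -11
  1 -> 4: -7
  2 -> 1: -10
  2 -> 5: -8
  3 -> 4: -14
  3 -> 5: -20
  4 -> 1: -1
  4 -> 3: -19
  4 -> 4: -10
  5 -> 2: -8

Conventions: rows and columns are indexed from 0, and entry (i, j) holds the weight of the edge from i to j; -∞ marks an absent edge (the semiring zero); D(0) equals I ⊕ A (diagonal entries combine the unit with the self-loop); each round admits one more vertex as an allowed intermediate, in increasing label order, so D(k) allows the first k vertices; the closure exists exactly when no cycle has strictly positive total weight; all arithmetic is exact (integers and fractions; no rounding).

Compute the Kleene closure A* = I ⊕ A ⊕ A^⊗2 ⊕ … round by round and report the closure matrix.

D(0):
  [0, -8, -2, -∞, -∞, -∞]
  [0, 0, -11, -∞, -7, -∞]
  [-∞, -10, 0, -∞, -∞, -8]
  [-∞, -∞, -∞, 0, -14, -20]
  [-∞, -1, -∞, -19, 0, -∞]
  [-∞, -∞, -8, -∞, -∞, 0]
D(1):
  [0, -8, -2, -∞, -∞, -∞]
  [0, 0, -2, -∞, -7, -∞]
  [-∞, -10, 0, -∞, -∞, -8]
  [-∞, -∞, -∞, 0, -14, -20]
  [-∞, -1, -∞, -19, 0, -∞]
  [-∞, -∞, -8, -∞, -∞, 0]
D(2):
  [0, -8, -2, -∞, -15, -∞]
  [0, 0, -2, -∞, -7, -∞]
  [-10, -10, 0, -∞, -17, -8]
  [-∞, -∞, -∞, 0, -14, -20]
  [-1, -1, -3, -19, 0, -∞]
  [-∞, -∞, -8, -∞, -∞, 0]
D(3):
  [0, -8, -2, -∞, -15, -10]
  [0, 0, -2, -∞, -7, -10]
  [-10, -10, 0, -∞, -17, -8]
  [-∞, -∞, -∞, 0, -14, -20]
  [-1, -1, -3, -19, 0, -11]
  [-18, -18, -8, -∞, -25, 0]
D(4):
  [0, -8, -2, -∞, -15, -10]
  [0, 0, -2, -∞, -7, -10]
  [-10, -10, 0, -∞, -17, -8]
  [-∞, -∞, -∞, 0, -14, -20]
  [-1, -1, -3, -19, 0, -11]
  [-18, -18, -8, -∞, -25, 0]
D(5):
  [0, -8, -2, -34, -15, -10]
  [0, 0, -2, -26, -7, -10]
  [-10, -10, 0, -36, -17, -8]
  [-15, -15, -17, 0, -14, -20]
  [-1, -1, -3, -19, 0, -11]
  [-18, -18, -8, -44, -25, 0]
D(6):
  [0, -8, -2, -34, -15, -10]
  [0, 0, -2, -26, -7, -10]
  [-10, -10, 0, -36, -17, -8]
  [-15, -15, -17, 0, -14, -20]
  [-1, -1, -3, -19, 0, -11]
  [-18, -18, -8, -44, -25, 0]
Answer: A* = [[0, -8, -2, -34, -15, -10], [0, 0, -2, -26, -7, -10], [-10, -10, 0, -36, -17, -8], [-15, -15, -17, 0, -14, -20], [-1, -1, -3, -19, 0, -11], [-18, -18, -8, -44, -25, 0]]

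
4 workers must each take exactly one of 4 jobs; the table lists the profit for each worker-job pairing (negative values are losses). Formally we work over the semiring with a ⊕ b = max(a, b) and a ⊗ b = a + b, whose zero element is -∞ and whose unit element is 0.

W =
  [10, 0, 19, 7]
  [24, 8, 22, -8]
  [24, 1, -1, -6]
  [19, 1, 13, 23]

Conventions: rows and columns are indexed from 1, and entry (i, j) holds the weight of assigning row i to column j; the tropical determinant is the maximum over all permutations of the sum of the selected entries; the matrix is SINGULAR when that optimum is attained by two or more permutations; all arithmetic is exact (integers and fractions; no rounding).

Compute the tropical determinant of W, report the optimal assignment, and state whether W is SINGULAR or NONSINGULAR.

σ = (1, 2, 3, 4): 10 + 8 + (-1) + 23 = 40
σ = (1, 2, 4, 3): 10 + 8 + (-6) + 13 = 25
σ = (1, 3, 2, 4): 10 + 22 + 1 + 23 = 56
σ = (1, 3, 4, 2): 10 + 22 + (-6) + 1 = 27
σ = (1, 4, 2, 3): 10 + (-8) + 1 + 13 = 16
σ = (1, 4, 3, 2): 10 + (-8) + (-1) + 1 = 2
σ = (2, 1, 3, 4): 0 + 24 + (-1) + 23 = 46
σ = (2, 1, 4, 3): 0 + 24 + (-6) + 13 = 31
σ = (2, 3, 1, 4): 0 + 22 + 24 + 23 = 69
σ = (2, 3, 4, 1): 0 + 22 + (-6) + 19 = 35
σ = (2, 4, 1, 3): 0 + (-8) + 24 + 13 = 29
σ = (2, 4, 3, 1): 0 + (-8) + (-1) + 19 = 10
σ = (3, 1, 2, 4): 19 + 24 + 1 + 23 = 67
σ = (3, 1, 4, 2): 19 + 24 + (-6) + 1 = 38
σ = (3, 2, 1, 4): 19 + 8 + 24 + 23 = 74
σ = (3, 2, 4, 1): 19 + 8 + (-6) + 19 = 40
σ = (3, 4, 1, 2): 19 + (-8) + 24 + 1 = 36
σ = (3, 4, 2, 1): 19 + (-8) + 1 + 19 = 31
σ = (4, 1, 2, 3): 7 + 24 + 1 + 13 = 45
σ = (4, 1, 3, 2): 7 + 24 + (-1) + 1 = 31
σ = (4, 2, 1, 3): 7 + 8 + 24 + 13 = 52
σ = (4, 2, 3, 1): 7 + 8 + (-1) + 19 = 33
σ = (4, 3, 1, 2): 7 + 22 + 24 + 1 = 54
σ = (4, 3, 2, 1): 7 + 22 + 1 + 19 = 49
Optimal value attained by: σ = (3, 2, 1, 4).
Answer: det⊕(W) = 74; verdict: NONSINGULAR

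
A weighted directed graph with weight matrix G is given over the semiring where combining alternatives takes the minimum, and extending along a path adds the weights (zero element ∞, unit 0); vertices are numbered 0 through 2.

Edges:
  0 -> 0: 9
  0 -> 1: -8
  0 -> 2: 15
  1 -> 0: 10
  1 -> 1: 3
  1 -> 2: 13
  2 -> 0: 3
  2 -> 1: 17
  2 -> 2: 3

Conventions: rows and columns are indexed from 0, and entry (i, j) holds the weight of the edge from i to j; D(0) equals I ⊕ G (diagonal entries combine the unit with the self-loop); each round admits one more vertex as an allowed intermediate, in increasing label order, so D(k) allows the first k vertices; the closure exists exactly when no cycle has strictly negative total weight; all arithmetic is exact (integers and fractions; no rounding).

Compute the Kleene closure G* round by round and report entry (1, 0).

D(0):
  [0, -8, 15]
  [10, 0, 13]
  [3, 17, 0]
D(1):
  [0, -8, 15]
  [10, 0, 13]
  [3, -5, 0]
D(2):
  [0, -8, 5]
  [10, 0, 13]
  [3, -5, 0]
D(3):
  [0, -8, 5]
  [10, 0, 13]
  [3, -5, 0]
Answer: G*[1][0] = 10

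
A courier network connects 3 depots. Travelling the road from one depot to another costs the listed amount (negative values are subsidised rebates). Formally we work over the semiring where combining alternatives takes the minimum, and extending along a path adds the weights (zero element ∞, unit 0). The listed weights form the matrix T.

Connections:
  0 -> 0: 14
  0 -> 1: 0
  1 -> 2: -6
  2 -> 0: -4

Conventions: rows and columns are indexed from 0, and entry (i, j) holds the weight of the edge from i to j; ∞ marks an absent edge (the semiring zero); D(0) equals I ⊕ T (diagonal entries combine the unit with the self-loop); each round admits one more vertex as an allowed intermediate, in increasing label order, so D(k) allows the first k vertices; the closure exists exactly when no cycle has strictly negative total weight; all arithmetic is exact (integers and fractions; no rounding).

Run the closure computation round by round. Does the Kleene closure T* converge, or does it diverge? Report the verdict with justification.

D(0):
  [0, 0, ∞]
  [∞, 0, -6]
  [-4, ∞, 0]
D(1):
  [0, 0, ∞]
  [∞, 0, -6]
  [-4, -4, 0]
Detection: at round 2, diagonal entry (2, 2) turns strictly negative.
Key observation: the cycle 2->0->1->2 has total weight (-4) + 0 + (-6), which is strictly negative.
Answer: DIVERGES — negative cycle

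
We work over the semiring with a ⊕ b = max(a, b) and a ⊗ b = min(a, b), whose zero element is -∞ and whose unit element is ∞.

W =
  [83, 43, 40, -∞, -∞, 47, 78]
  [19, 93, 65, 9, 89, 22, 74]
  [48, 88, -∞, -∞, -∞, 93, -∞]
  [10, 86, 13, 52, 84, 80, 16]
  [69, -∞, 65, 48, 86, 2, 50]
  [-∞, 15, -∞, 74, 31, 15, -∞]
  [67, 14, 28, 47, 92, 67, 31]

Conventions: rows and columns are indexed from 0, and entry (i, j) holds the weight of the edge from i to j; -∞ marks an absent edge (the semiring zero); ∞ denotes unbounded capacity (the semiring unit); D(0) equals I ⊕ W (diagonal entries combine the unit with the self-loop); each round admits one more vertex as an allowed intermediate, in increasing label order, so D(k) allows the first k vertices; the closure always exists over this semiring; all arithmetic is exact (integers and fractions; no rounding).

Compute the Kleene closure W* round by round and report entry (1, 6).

D(0):
  [∞, 43, 40, -∞, -∞, 47, 78]
  [19, ∞, 65, 9, 89, 22, 74]
  [48, 88, ∞, -∞, -∞, 93, -∞]
  [10, 86, 13, ∞, 84, 80, 16]
  [69, -∞, 65, 48, ∞, 2, 50]
  [-∞, 15, -∞, 74, 31, ∞, -∞]
  [67, 14, 28, 47, 92, 67, ∞]
D(1):
  [∞, 43, 40, -∞, -∞, 47, 78]
  [19, ∞, 65, 9, 89, 22, 74]
  [48, 88, ∞, -∞, -∞, 93, 48]
  [10, 86, 13, ∞, 84, 80, 16]
  [69, 43, 65, 48, ∞, 47, 69]
  [-∞, 15, -∞, 74, 31, ∞, -∞]
  [67, 43, 40, 47, 92, 67, ∞]
D(2):
  [∞, 43, 43, 9, 43, 47, 78]
  [19, ∞, 65, 9, 89, 22, 74]
  [48, 88, ∞, 9, 88, 93, 74]
  [19, 86, 65, ∞, 86, 80, 74]
  [69, 43, 65, 48, ∞, 47, 69]
  [15, 15, 15, 74, 31, ∞, 15]
  [67, 43, 43, 47, 92, 67, ∞]
D(3):
  [∞, 43, 43, 9, 43, 47, 78]
  [48, ∞, 65, 9, 89, 65, 74]
  [48, 88, ∞, 9, 88, 93, 74]
  [48, 86, 65, ∞, 86, 80, 74]
  [69, 65, 65, 48, ∞, 65, 69]
  [15, 15, 15, 74, 31, ∞, 15]
  [67, 43, 43, 47, 92, 67, ∞]
D(4):
  [∞, 43, 43, 9, 43, 47, 78]
  [48, ∞, 65, 9, 89, 65, 74]
  [48, 88, ∞, 9, 88, 93, 74]
  [48, 86, 65, ∞, 86, 80, 74]
  [69, 65, 65, 48, ∞, 65, 69]
  [48, 74, 65, 74, 74, ∞, 74]
  [67, 47, 47, 47, 92, 67, ∞]
D(5):
  [∞, 43, 43, 43, 43, 47, 78]
  [69, ∞, 65, 48, 89, 65, 74]
  [69, 88, ∞, 48, 88, 93, 74]
  [69, 86, 65, ∞, 86, 80, 74]
  [69, 65, 65, 48, ∞, 65, 69]
  [69, 74, 65, 74, 74, ∞, 74]
  [69, 65, 65, 48, 92, 67, ∞]
D(6):
  [∞, 47, 47, 47, 47, 47, 78]
  [69, ∞, 65, 65, 89, 65, 74]
  [69, 88, ∞, 74, 88, 93, 74]
  [69, 86, 65, ∞, 86, 80, 74]
  [69, 65, 65, 65, ∞, 65, 69]
  [69, 74, 65, 74, 74, ∞, 74]
  [69, 67, 65, 67, 92, 67, ∞]
D(7):
  [∞, 67, 65, 67, 78, 67, 78]
  [69, ∞, 65, 67, 89, 67, 74]
  [69, 88, ∞, 74, 88, 93, 74]
  [69, 86, 65, ∞, 86, 80, 74]
  [69, 67, 65, 67, ∞, 67, 69]
  [69, 74, 65, 74, 74, ∞, 74]
  [69, 67, 65, 67, 92, 67, ∞]
Answer: W*[1][6] = 74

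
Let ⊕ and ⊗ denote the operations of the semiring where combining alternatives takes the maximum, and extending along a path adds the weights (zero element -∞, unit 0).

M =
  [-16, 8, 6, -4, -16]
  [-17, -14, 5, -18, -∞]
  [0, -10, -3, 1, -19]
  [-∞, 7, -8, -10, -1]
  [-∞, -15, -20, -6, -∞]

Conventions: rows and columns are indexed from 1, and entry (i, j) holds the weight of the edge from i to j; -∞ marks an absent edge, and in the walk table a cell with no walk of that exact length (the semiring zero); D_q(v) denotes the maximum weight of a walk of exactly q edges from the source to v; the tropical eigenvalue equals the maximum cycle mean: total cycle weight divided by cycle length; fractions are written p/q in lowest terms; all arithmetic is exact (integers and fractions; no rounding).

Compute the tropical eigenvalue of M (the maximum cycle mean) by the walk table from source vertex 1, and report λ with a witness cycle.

q=0: [0, -∞, -∞, -∞, -∞]
q=1: [-16, 8, 6, -4, -16]
q=2: [6, 3, 13, 7, -5]
q=3: [13, 14, 12, 14, 6]
q=4: [12, 21, 19, 13, 13]
q=5: [19, 20, 26, 20, 12]
Optimal cycle mean attained by: cycle 1->2->3->1, total 8 + 5 + 0, length 3.
Answer: λ = 13/3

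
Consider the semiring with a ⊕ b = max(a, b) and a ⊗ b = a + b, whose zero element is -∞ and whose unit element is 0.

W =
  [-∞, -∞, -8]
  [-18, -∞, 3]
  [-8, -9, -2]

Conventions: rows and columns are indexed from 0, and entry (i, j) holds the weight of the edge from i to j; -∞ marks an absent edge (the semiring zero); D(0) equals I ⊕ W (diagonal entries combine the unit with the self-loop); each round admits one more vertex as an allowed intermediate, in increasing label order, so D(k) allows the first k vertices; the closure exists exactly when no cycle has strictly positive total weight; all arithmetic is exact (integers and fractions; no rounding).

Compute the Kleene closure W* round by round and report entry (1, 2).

D(0):
  [0, -∞, -8]
  [-18, 0, 3]
  [-8, -9, 0]
D(1):
  [0, -∞, -8]
  [-18, 0, 3]
  [-8, -9, 0]
D(2):
  [0, -∞, -8]
  [-18, 0, 3]
  [-8, -9, 0]
D(3):
  [0, -17, -8]
  [-5, 0, 3]
  [-8, -9, 0]
Answer: W*[1][2] = 3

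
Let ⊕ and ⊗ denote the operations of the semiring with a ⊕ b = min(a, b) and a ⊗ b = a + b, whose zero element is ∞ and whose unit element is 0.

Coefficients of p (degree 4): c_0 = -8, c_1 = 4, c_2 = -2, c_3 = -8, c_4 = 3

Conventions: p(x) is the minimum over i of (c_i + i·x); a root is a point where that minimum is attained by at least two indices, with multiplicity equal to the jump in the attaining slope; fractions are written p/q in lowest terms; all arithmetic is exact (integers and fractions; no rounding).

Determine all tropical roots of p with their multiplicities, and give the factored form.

hull edge (i=0, c=-8) to (i=3, c=-8): slope 0, span 3
hull edge (i=3, c=-8) to (i=4, c=3): slope 11, span 1
Factored form: p(x) = 3 ⊗ (x ⊕ (-11)) ⊗ (x ⊕ 0) ⊗ (x ⊕ 0) ⊗ (x ⊕ 0)
Answer: roots = -11 (mult 1), 0 (mult 3)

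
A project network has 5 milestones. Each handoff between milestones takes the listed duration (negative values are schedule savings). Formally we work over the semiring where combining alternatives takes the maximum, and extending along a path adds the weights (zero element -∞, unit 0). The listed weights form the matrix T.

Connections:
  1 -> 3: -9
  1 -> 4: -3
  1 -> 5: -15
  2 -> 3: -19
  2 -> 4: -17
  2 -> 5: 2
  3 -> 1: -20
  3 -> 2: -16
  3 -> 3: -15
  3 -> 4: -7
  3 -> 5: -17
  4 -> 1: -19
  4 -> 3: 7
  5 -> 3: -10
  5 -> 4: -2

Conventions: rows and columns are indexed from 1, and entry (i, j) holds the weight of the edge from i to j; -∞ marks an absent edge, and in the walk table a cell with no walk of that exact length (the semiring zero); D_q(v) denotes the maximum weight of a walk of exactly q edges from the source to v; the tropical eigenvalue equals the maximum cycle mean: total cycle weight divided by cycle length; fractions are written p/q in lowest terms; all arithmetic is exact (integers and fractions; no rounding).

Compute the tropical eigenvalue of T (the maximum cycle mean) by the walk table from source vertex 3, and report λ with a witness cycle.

q=0: [-∞, -∞, 0, -∞, -∞]
q=1: [-20, -16, -15, -7, -17]
q=2: [-26, -31, 0, -19, -14]
q=3: [-20, -16, -12, -7, -17]
q=4: [-26, -28, 0, -19, -14]
q=5: [-20, -16, -12, -7, -17]
Optimal cycle mean attained by: cycle 3->4->3, total (-7) + 7, length 2.
Answer: λ = 0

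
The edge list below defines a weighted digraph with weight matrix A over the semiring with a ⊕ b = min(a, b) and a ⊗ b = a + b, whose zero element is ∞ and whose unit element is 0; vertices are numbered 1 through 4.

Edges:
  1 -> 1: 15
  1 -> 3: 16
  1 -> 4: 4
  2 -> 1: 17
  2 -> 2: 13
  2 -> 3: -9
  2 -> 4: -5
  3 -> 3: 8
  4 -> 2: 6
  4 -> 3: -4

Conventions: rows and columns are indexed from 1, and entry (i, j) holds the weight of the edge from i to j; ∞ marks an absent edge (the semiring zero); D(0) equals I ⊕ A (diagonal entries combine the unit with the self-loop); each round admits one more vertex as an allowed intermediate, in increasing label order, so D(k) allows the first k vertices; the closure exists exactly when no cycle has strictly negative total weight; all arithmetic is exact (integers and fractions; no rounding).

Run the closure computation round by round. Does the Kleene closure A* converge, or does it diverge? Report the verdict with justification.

D(0):
  [0, ∞, 16, 4]
  [17, 0, -9, -5]
  [∞, ∞, 0, ∞]
  [∞, 6, -4, 0]
D(1):
  [0, ∞, 16, 4]
  [17, 0, -9, -5]
  [∞, ∞, 0, ∞]
  [∞, 6, -4, 0]
D(2):
  [0, ∞, 16, 4]
  [17, 0, -9, -5]
  [∞, ∞, 0, ∞]
  [23, 6, -4, 0]
D(3):
  [0, ∞, 16, 4]
  [17, 0, -9, -5]
  [∞, ∞, 0, ∞]
  [23, 6, -4, 0]
D(4):
  [0, 10, 0, 4]
  [17, 0, -9, -5]
  [∞, ∞, 0, ∞]
  [23, 6, -4, 0]
Key observation: every diagonal entry stays at the unit through all rounds, so no improving cycle exists.
Answer: CONVERGES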